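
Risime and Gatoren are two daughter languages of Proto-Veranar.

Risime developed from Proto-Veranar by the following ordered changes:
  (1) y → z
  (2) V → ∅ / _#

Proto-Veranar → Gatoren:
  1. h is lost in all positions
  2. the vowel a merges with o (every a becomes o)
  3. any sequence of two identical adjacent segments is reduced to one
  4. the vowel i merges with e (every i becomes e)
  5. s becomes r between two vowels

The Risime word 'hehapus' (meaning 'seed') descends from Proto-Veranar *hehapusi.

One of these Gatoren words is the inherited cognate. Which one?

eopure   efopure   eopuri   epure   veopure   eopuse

eopure

Gatoren: start from *hehapusi.
  rule 1 (h-loss): hehapusi → eapusi
  rule 2 (vowel merger): eapusi → eopusi
  rule 3: no change — eopusi
  rule 4 (vowel merger): eopusi → eopuse
  rule 5 (rhotacism): eopuse → eopure
  ⇒ Gatoren eopure
Among the options, 'eopure' alone shows every Gatoren change applied in order.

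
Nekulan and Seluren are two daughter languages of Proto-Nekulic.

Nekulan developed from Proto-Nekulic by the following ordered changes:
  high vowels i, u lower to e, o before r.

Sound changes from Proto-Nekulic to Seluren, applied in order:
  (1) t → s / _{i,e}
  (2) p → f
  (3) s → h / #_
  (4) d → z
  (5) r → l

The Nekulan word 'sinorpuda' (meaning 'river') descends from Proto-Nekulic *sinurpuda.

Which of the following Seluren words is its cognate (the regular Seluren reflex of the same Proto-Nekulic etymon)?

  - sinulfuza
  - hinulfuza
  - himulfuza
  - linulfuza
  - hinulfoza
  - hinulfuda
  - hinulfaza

hinulfuza

Seluren: *sinurpuda > sinurfuda > hinurfuda > hinurfuza > hinulfuza  (by unconditioned shift, debuccalisation, unconditioned shift, unconditioned shift)
Among the options, 'hinulfuza' alone shows every Seluren change applied in order.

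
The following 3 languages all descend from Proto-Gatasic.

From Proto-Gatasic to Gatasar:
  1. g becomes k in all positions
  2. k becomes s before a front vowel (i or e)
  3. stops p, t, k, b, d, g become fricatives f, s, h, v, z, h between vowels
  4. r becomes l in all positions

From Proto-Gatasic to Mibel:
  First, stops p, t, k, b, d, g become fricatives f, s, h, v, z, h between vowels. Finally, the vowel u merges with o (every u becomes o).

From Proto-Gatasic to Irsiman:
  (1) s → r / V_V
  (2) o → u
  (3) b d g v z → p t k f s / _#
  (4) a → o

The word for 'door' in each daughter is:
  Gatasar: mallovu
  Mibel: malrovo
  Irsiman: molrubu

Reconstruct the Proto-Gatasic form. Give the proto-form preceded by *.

Position 5: Gatasar has o, Mibel has o, Irsiman has u. Gatasar preserves o here (none of its changes turn any other segment into o), so the proto-segment is *o.
Position 6: Gatasar has v, Mibel has v, Irsiman has b. Irsiman preserves b here (none of its changes turn any other segment into b), so the proto-segment is *b.
Continuing position by position gives *malrobu; check it forward:
Gatasar: *malrobu
  malrobu (rule 1 does not apply)
  malrobu (rule 2 does not apply)
  malrobu → malrovu   [intervocalic lenition]
  malrovu → mallovu   [unconditioned shift]
  giving Gatasar mallovu.
Mibel: *malrobu > malrovu > malrovo  (by intervocalic lenition, vowel merger)
Irsiman: *malrobu
  malrobu (rule 1 does not apply)
  malrobu → malrubu   [vowel merger]
  malrubu (rule 3 does not apply)
  malrubu → molrubu   [vowel merger]
  giving Irsiman molrubu.
No other proto-form is consistent with every reflex, so the reconstruction is *malrobu.

*malrobu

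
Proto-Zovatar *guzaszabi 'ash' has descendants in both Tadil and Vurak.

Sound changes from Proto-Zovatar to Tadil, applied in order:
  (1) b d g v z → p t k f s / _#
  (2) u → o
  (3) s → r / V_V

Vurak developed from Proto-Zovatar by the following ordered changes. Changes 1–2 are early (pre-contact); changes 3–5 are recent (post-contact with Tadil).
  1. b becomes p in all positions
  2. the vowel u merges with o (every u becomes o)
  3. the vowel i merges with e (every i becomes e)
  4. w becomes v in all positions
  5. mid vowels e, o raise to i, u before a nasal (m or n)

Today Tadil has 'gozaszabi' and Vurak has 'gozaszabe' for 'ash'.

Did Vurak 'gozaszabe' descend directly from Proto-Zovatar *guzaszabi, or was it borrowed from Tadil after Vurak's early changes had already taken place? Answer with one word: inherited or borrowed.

If inherited, *guzaszabi would pass through all of Vurak's changes:
Vurak: start from *guzaszabi.
  rule 1 (unconditioned shift): guzaszabi → guzaszapi
  rule 2 (vowel merger): guzaszapi → gozaszapi
  rule 3 (vowel merger): gozaszapi → gozaszape
  rule 4: no change — gozaszape
  rule 5: no change — gozaszape
  ⇒ Vurak gozaszape
If borrowed from Tadil 'gozaszabi' after the early changes, it would undergo only the recent ones:
  rule 3 (vowel merger): gozaszabi → gozaszabe
  rule 4 (unconditioned shift): no change (gozaszabe)
  rule 5 (pre-nasal raising): no change (gozaszabe)
  ⇒ as a loan: gozaszabe
Vurak 'gozaszabe' matches the loan outcome 'gozaszabe', not the inherited 'gozaszape' — it skipped the early Vurak changes, so it was borrowed from Tadil.

borrowed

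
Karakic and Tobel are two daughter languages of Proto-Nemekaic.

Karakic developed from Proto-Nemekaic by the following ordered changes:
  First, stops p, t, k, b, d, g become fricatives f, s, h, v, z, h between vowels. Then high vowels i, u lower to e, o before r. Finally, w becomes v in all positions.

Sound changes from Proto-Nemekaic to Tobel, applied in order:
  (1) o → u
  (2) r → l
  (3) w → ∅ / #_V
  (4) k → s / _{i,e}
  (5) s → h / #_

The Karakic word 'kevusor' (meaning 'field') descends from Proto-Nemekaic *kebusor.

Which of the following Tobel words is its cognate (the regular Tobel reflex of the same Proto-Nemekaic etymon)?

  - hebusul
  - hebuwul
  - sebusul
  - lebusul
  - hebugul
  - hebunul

Tobel: *kebusor
  kebusor → kebusur   [vowel merger]
  kebusur → kebusul   [unconditioned shift]
  kebusul (rule 3 does not apply)
  kebusul → sebusul   [palatalisation]
  sebusul → hebusul   [debuccalisation]
  giving Tobel hebusul.
Only 'hebusul' matches the regular Tobel development of *kebusor.

hebusul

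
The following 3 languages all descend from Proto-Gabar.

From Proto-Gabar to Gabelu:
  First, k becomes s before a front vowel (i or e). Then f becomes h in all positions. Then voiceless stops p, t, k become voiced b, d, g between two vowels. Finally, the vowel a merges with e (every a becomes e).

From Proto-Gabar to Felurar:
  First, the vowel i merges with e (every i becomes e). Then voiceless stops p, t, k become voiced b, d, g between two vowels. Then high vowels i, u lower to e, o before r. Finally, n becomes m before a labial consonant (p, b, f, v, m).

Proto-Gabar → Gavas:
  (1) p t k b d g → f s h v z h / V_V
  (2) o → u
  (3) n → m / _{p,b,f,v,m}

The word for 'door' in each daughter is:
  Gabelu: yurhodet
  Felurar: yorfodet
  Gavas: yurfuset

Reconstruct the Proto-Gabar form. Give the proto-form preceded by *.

*yurfotet

Position 4: Gabelu has h, Felurar has f, Gavas has f. Felurar preserves f here (none of its changes turn any other segment into f), so the proto-segment is *f.
Position 6: Gabelu has d, Felurar has d, Gavas has s. Taking the neighbouring segments as reconstructed: Gabelu d could go back to *t or *d; Felurar d could go back to *t or *d; Gavas s could go back to *t or *s — the one source consistent with every daughter is *t.
Verify the candidate proto-form against each daughter:
Gabelu: *yurfotet
  yurfotet (rule 1 does not apply)
  yurfotet → yurhotet   [unconditioned shift]
  yurhotet → yurhodet   [intervocalic voicing]
  yurhodet (rule 4 does not apply)
  giving Gabelu yurhodet.
Felurar: start from *yurfotet.
  rule 1: no change — yurfotet
  rule 2 (intervocalic voicing): yurfotet → yurfodet
  rule 3 (pre-rhotic lowering): yurfodet → yorfodet
  rule 4: no change — yorfodet
  ⇒ Felurar yorfodet
Gavas: *yurfotet
  yurfotet → yurfoset   [intervocalic lenition]
  yurfoset → yurfuset   [vowel merger]
  yurfuset (rule 3 does not apply)
  giving Gavas yurfuset.
Only *yurfotet yields all of Gabelu yurhodet, Felurar yorfodet, Gavas yurfuset.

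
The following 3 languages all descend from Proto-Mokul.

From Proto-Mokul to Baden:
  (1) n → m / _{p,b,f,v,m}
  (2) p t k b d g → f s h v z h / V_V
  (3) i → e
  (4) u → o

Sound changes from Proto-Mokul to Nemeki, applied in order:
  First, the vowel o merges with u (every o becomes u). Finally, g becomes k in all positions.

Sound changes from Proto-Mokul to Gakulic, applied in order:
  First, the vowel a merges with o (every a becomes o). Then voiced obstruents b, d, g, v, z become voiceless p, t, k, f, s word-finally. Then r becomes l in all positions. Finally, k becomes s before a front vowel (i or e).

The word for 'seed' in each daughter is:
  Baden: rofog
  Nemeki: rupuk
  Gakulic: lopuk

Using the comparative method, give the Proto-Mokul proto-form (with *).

Position 5: Baden has g, Nemeki has k, Gakulic has k. Baden preserves g here (none of its changes turn any other segment into g), so the proto-segment is *g.
Position 4: Baden has o, Nemeki has u, Gakulic has u. Gakulic preserves u here (none of its changes turn any other segment into u), so the proto-segment is *u.
Position 1: Baden has r, Nemeki has r, Gakulic has l. Baden preserves r here (none of its changes turn any other segment into r), so the proto-segment is *r.
Verify the candidate proto-form against each daughter:
Baden: start from *ropug.
  rule 1: no change — ropug
  rule 2 (intervocalic lenition): ropug → rofug
  rule 3: no change — rofug
  rule 4 (vowel merger): rofug → rofog
  ⇒ Baden rofog
Nemeki: *ropug > rupug > rupuk  (by vowel merger, unconditioned shift)
Gakulic: *ropug
  ropug (rule 1 does not apply)
  ropug → ropuk   [final devoicing]
  ropuk → lopuk   [unconditioned shift]
  lopuk (rule 4 does not apply)
  giving Gakulic lopuk.
*ropug is the unique common source.

*ropug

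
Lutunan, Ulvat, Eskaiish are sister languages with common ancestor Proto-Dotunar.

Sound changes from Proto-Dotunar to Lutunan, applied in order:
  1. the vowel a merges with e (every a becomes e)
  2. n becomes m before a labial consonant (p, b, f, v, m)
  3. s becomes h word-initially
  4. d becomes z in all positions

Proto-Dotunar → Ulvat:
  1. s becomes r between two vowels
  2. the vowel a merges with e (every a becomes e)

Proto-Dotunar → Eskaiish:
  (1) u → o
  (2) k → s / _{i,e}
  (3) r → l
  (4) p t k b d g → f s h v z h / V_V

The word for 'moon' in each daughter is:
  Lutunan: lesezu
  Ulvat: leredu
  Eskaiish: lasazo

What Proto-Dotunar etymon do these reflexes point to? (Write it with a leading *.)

Position 4: Lutunan has e, Ulvat has e, Eskaiish has a. Eskaiish preserves a here (none of its changes turn any other segment into a), so the proto-segment is *a.
Position 5: Lutunan has z, Ulvat has d, Eskaiish has z. Ulvat preserves d here (none of its changes turn any other segment into d), so the proto-segment is *d.
This points to *lasadu. Verify forward in each daughter:
Lutunan: *lasadu
  lasadu → lesedu   [vowel merger]
  lesedu (rule 2 does not apply)
  lesedu (rule 3 does not apply)
  lesedu → lesezu   [unconditioned shift]
  giving Lutunan lesezu.
Ulvat: *lasadu > laradu > leredu  (by rhotacism, vowel merger)
Eskaiish: *lasadu > lasado > lasazo  (by vowel merger, intervocalic lenition)
Only *lasadu yields all of Lutunan lesezu, Ulvat leredu, Eskaiish lasazo.

*lasadu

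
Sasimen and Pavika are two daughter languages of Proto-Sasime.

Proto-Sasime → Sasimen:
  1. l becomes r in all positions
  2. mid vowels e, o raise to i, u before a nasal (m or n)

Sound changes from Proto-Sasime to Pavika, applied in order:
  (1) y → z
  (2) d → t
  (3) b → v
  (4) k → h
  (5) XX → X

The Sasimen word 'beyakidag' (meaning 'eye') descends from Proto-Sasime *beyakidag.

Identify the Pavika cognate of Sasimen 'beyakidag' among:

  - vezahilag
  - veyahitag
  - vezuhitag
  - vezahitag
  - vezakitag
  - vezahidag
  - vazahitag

Pavika: start from *beyakidag.
  rule 1 (unconditioned shift): beyakidag → bezakidag
  rule 2 (unconditioned shift): bezakidag → bezakitag
  rule 3 (unconditioned shift): bezakitag → vezakitag
  rule 4 (unconditioned shift): vezakitag → vezahitag
  rule 5: no change — vezahitag
  ⇒ Pavika vezahitag
The other candidates each miss or misapply at least one Pavika change.

vezahitag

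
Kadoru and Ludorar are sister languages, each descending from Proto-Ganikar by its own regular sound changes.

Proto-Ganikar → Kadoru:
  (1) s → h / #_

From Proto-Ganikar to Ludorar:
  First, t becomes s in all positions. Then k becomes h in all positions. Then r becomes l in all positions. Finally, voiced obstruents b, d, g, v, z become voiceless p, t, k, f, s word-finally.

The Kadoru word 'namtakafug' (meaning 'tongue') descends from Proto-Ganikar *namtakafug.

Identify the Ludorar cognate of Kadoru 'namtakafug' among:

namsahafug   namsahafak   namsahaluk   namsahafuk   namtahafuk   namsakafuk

namsahafuk

Ludorar: start from *namtakafug.
  rule 1 (unconditioned shift): namtakafug → namsakafug
  rule 2 (unconditioned shift): namsakafug → namsahafug
  rule 3: no change — namsahafug
  rule 4 (final devoicing): namsahafug → namsahafuk
  ⇒ Ludorar namsahafuk
The other candidates each miss or misapply at least one Ludorar change.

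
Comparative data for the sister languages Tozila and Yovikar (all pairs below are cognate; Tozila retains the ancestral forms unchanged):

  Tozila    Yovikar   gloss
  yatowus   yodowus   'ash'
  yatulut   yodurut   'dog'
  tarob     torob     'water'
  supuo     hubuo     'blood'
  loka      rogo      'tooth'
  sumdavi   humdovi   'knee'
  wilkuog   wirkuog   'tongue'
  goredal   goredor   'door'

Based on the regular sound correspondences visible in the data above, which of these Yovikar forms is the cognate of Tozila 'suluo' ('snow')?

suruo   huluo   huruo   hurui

supuo ~ hubuo, sumdavi ~ humdovi — Tozila s corresponds to Yovikar h word-initially before a back vowel.
yatulut ~ yodurut — Tozila l corresponds to Yovikar r between vowels (before a back vowel).
Applying these to Tozila 'suluo':
  suluo → huluo   (s→h word-initially before a back vowel)
  huluo → huruo   (l→r between vowels (before a back vowel))
So the Yovikar cognate is 'huruo'.

huruo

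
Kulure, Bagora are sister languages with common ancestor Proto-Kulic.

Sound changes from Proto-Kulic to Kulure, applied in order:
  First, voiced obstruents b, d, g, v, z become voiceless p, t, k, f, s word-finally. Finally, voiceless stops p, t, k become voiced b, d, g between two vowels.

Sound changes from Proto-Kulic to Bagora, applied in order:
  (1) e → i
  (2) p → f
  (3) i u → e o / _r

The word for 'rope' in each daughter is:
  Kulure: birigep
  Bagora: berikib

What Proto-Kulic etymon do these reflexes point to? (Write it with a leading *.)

*birikeb

Position 7: Kulure has p, Bagora has b. Bagora preserves b here (none of its changes turn any other segment into b), so the proto-segment is *b.
Position 5: Kulure has g, Bagora has k. Bagora preserves k here (none of its changes turn any other segment into k), so the proto-segment is *k.
Position 6: Kulure has e, Bagora has i. Kulure preserves e here (none of its changes turn any other segment into e), so the proto-segment is *e.
This points to *birikeb. Verify forward in each daughter:
Kulure: *birikeb
  birikeb → birikep   [final devoicing]
  birikep → birigep   [intervocalic voicing]
  giving Kulure birigep.
Bagora: *birikeb > birikib > berikib  (by vowel merger, pre-rhotic lowering)
*birikeb is the unique common source.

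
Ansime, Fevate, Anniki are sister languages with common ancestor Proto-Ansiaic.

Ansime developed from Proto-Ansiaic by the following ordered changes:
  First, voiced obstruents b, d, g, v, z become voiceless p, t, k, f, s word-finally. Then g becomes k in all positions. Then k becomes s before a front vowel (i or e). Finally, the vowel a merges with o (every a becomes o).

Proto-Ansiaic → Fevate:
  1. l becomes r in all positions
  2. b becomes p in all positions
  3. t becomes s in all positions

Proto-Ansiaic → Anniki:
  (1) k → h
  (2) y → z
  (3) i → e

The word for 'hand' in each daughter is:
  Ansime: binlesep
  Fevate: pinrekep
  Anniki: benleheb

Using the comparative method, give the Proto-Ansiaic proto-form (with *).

*binlekeb

Position 6: Ansime has s, Fevate has k, Anniki has h. Fevate preserves k here (none of its changes turn any other segment into k), so the proto-segment is *k.
Position 1: Ansime has b, Fevate has p, Anniki has b. Ansime preserves b here (none of its changes turn any other segment into b), so the proto-segment is *b.
Continuing position by position gives *binlekeb; check it forward:
Ansime: start from *binlekeb.
  rule 1 (final devoicing): binlekeb → binlekep
  rule 2: no change — binlekep
  rule 3 (palatalisation): binlekep → binlesep
  rule 4: no change — binlesep
  ⇒ Ansime binlesep
Fevate: start from *binlekeb.
  rule 1 (unconditioned shift): binlekeb → binrekeb
  rule 2 (unconditioned shift): binrekeb → pinrekep
  rule 3: no change — pinrekep
  ⇒ Fevate pinrekep
Anniki: start from *binlekeb.
  rule 1 (unconditioned shift): binlekeb → binleheb
  rule 2: no change — binleheb
  rule 3 (vowel merger): binleheb → benleheb
  ⇒ Anniki benleheb
Only *binlekeb yields all of Ansime binlesep, Fevate pinrekep, Anniki benleheb.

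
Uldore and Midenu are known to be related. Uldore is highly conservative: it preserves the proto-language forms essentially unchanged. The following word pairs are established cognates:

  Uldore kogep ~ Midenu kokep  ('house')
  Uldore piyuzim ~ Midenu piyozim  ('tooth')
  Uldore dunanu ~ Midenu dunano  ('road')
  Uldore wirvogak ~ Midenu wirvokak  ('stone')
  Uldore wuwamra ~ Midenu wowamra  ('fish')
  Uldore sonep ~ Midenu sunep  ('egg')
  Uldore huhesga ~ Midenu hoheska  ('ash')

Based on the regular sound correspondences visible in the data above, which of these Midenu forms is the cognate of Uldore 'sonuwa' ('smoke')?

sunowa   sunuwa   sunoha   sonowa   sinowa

sunowa

sonep ~ sunep — Uldore o corresponds to Midenu u after a consonant, before a nasal.
piyuzim ~ piyozim, wuwamra ~ wowamra — Uldore u corresponds to Midenu o after a consonant, before a consonant other than r, m, n, p, b, f, v.
Applying these to Uldore 'sonuwa':
  sonuwa → sunuwa   (o→u after a consonant, before a nasal)
  sunuwa → sunowa   (u→o after a consonant, before a consonant other than r, m, n, p, b, f, v)
So the Midenu cognate is 'sunowa'.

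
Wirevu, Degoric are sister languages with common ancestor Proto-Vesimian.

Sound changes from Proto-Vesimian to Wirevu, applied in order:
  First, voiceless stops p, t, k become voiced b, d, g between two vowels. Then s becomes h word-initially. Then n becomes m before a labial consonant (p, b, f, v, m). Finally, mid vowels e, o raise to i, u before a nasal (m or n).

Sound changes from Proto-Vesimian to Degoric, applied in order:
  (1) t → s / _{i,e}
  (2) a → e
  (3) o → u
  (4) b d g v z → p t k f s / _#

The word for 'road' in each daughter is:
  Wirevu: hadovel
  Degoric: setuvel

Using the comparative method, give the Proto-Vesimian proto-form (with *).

*satovel

Position 4: Wirevu has o, Degoric has u. Wirevu preserves o here (none of its changes turn any other segment into o), so the proto-segment is *o.
Position 3: Wirevu has d, Degoric has t. Taking the neighbouring segments as reconstructed: Wirevu d could go back to *t or *d; Degoric t can only go back to *t — the one source consistent with every daughter is *t.
Verify the candidate proto-form against each daughter:
Wirevu: *satovel > sadovel > hadovel  (by intervocalic voicing, debuccalisation)
Degoric: *satovel
  satovel (rule 1 does not apply)
  satovel → setovel   [vowel merger]
  setovel → setuvel   [vowel merger]
  setuvel (rule 4 does not apply)
  giving Degoric setuvel.
No other proto-form is consistent with every reflex, so the reconstruction is *satovel.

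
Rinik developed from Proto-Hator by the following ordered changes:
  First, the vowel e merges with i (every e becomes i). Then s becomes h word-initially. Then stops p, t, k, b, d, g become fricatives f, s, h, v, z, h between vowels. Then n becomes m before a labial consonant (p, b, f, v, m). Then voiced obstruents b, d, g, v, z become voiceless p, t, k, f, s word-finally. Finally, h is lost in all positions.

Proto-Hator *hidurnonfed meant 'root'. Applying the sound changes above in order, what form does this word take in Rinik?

izurnomfit

Rinik: start from *hidurnonfed.
  rule 1 (vowel merger): hidurnonfed → hidurnonfid
  rule 2: no change — hidurnonfid
  rule 3 (intervocalic lenition): hidurnonfid → hizurnonfid
  rule 4 (nasal place assimilation): hizurnonfid → hizurnomfid
  rule 5 (final devoicing): hizurnomfid → hizurnomfit
  rule 6 (h-loss): hizurnomfit → izurnomfit
  ⇒ Rinik izurnomfit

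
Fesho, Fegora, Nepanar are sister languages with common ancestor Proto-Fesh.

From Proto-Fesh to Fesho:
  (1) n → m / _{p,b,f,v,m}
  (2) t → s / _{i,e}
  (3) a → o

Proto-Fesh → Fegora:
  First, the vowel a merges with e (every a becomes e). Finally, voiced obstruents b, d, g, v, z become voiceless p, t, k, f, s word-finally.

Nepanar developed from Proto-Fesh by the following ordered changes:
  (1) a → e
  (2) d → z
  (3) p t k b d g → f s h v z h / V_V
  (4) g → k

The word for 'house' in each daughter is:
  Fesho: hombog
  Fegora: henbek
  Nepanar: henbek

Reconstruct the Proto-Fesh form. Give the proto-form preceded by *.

Position 2: Fesho has o, Fegora has e, Nepanar has e. Taking the neighbouring segments as reconstructed: Fesho o could go back to *a or *o; Fegora e could go back to *a or *e; Nepanar e could go back to *a or *e — the one source consistent with every daughter is *a.
Position 5: Fesho has o, Fegora has e, Nepanar has e. Taking the neighbouring segments as reconstructed: Fesho o could go back to *a or *o; Fegora e could go back to *a or *e; Nepanar e could go back to *a or *e — the one source consistent with every daughter is *a.
Position 6: Fesho has g, Fegora has k, Nepanar has k. Fesho preserves g here (none of its changes turn any other segment into g), so the proto-segment is *g.
Verify the candidate proto-form against each daughter:
Fesho: start from *hanbag.
  rule 1 (nasal place assimilation): hanbag → hambag
  rule 2: no change — hambag
  rule 3 (vowel merger): hambag → hombog
  ⇒ Fesho hombog
Fegora: start from *hanbag.
  rule 1 (vowel merger): hanbag → henbeg
  rule 2 (final devoicing): henbeg → henbek
  ⇒ Fegora henbek
Nepanar: *hanbag
  hanbag → henbeg   [vowel merger]
  henbeg (rule 2 does not apply)
  henbeg (rule 3 does not apply)
  henbeg → henbek   [unconditioned shift]
  giving Nepanar henbek.
Only *hanbag yields all of Fesho hombog, Fegora henbek, Nepanar henbek.

*hanbag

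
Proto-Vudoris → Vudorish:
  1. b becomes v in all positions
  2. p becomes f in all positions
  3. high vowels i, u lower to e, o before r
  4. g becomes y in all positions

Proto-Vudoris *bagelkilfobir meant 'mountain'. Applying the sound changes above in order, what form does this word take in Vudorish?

Vudorish: start from *bagelkilfobir.
  rule 1 (unconditioned shift): bagelkilfobir → vagelkilfovir
  rule 2: no change — vagelkilfovir
  rule 3 (pre-rhotic lowering): vagelkilfovir → vagelkilfover
  rule 4 (unconditioned shift): vagelkilfover → vayelkilfover
  ⇒ Vudorish vayelkilfover

vayelkilfover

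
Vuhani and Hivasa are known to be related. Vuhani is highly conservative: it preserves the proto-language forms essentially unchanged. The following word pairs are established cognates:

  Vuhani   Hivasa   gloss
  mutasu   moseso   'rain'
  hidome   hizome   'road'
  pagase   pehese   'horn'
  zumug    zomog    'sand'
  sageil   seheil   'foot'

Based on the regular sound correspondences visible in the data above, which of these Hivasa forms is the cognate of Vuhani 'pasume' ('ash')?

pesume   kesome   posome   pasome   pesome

mutasu ~ moseso, pagase ~ pehese — Vuhani a corresponds to Hivasa e after a consonant, before a consonant other than r, m, n, p, b, f, v.
zumug ~ zomog — Vuhani u corresponds to Hivasa o after a consonant, before a nasal.
Applying these to Vuhani 'pasume':
  pasume → pesume   (a→e after a consonant, before a consonant other than r, m, n, p, b, f, v)
  pesume → pesome   (u→o after a consonant, before a nasal)
So the Hivasa cognate is 'pesome'.

pesome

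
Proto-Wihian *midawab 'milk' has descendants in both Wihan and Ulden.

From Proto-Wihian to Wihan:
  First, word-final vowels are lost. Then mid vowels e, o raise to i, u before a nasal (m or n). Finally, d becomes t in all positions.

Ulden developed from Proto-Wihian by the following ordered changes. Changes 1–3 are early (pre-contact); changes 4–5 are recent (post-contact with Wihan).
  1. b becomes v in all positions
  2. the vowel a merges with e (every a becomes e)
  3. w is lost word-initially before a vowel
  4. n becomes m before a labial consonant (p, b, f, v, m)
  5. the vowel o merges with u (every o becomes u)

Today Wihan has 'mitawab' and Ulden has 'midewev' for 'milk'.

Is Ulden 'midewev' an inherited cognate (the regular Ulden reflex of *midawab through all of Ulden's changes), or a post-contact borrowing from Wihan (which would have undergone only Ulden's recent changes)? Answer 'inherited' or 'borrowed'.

inherited

If inherited, *midawab would pass through all of Ulden's changes:
Ulden: start from *midawab.
  rule 1 (unconditioned shift): midawab → midawav
  rule 2 (vowel merger): midawav → midewev
  rule 3: no change — midewev
  rule 4: no change — midewev
  rule 5: no change — midewev
  ⇒ Ulden midewev
If borrowed from Wihan 'mitawab' after the early changes, it would undergo only the recent ones:
  rule 4 (nasal place assimilation): no change (mitawab)
  rule 5 (vowel merger): no change (mitawab)
  ⇒ as a loan: mitawab
Ulden 'midewev' matches the inherited outcome exactly, so it is an inherited cognate, not a loan.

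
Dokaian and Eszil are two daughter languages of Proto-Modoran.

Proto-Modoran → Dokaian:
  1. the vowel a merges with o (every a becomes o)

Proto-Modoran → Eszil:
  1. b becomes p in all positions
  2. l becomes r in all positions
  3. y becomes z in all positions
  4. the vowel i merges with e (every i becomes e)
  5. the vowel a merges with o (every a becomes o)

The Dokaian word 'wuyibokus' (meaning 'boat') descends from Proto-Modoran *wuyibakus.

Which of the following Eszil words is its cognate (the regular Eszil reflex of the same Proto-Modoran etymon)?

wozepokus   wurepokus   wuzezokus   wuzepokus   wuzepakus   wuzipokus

Eszil: start from *wuyibakus.
  rule 1 (unconditioned shift): wuyibakus → wuyipakus
  rule 2: no change — wuyipakus
  rule 3 (unconditioned shift): wuyipakus → wuzipakus
  rule 4 (vowel merger): wuzipakus → wuzepakus
  rule 5 (vowel merger): wuzepakus → wuzepokus
  ⇒ Eszil wuzepokus
Only 'wuzepokus' matches the regular Eszil development of *wuyibakus.

wuzepokus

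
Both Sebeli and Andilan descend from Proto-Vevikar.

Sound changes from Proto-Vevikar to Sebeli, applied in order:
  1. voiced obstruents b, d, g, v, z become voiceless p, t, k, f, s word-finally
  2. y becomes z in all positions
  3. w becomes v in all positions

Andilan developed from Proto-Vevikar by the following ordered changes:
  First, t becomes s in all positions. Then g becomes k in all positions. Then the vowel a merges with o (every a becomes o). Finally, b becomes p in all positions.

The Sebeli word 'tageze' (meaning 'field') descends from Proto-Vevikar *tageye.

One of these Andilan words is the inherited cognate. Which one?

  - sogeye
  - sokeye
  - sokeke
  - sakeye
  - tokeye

Andilan: *tageye
  tageye → sageye   [unconditioned shift]
  sageye → sakeye   [unconditioned shift]
  sakeye → sokeye   [vowel merger]
  sokeye (rule 4 does not apply)
  giving Andilan sokeye.

sokeye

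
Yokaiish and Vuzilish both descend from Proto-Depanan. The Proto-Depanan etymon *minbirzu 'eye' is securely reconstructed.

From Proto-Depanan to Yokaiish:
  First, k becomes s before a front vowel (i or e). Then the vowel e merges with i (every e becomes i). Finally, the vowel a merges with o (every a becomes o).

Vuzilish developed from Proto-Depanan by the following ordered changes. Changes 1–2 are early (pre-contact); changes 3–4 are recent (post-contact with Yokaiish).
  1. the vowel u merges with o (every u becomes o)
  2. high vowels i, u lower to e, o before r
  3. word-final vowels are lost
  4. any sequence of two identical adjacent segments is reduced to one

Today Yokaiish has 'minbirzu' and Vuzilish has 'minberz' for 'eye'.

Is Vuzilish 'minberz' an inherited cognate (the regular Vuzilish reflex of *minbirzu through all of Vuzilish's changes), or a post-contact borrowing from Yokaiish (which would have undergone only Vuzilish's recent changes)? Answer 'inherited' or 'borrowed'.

If inherited, *minbirzu would pass through all of Vuzilish's changes:
Vuzilish: start from *minbirzu.
  rule 1 (vowel merger): minbirzu → minbirzo
  rule 2 (pre-rhotic lowering): minbirzo → minberzo
  rule 3 (apocope): minberzo → minberz
  rule 4: no change — minberz
  ⇒ Vuzilish minberz
If borrowed from Yokaiish 'minbirzu' after the early changes, it would undergo only the recent ones:
  rule 3 (apocope): minbirzu → minbirz
  rule 4 (degemination): no change (minbirz)
  ⇒ as a loan: minbirz
Vuzilish 'minberz' matches the inherited outcome exactly, so it is an inherited cognate, not a loan.

inherited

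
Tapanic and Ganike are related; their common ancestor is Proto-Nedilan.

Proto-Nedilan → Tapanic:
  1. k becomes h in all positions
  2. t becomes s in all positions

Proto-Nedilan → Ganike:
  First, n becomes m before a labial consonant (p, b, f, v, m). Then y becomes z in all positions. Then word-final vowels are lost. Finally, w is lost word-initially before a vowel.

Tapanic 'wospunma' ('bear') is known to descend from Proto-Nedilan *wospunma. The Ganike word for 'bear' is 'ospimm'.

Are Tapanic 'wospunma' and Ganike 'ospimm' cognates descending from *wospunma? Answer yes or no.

Derive the expected Ganike reflex of *wospunma:
Ganike: *wospunma > wospumma > wospumm > ospumm  (by nasal place assimilation, apocope, glide loss)
The regular Ganike reflex would be 'ospumm', but the attested form is 'ospimm'. The correspondence is irregular, so they are not cognates (the Ganike form has a different source).

no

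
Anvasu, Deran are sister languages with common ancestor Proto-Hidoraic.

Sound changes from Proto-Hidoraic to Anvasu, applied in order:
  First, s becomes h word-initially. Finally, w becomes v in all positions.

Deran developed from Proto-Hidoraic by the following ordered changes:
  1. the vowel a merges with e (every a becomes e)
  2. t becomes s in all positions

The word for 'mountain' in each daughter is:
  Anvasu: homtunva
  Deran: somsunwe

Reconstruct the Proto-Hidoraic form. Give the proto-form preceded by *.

*somtunwa

Position 8: Anvasu has a, Deran has e. Anvasu preserves a here (none of its changes turn any other segment into a), so the proto-segment is *a.
Position 7: Anvasu has v, Deran has w. Deran preserves w here (none of its changes turn any other segment into w), so the proto-segment is *w.
Continuing position by position gives *somtunwa; check it forward:
Anvasu: *somtunwa
  somtunwa → homtunwa   [debuccalisation]
  homtunwa → homtunva   [unconditioned shift]
  giving Anvasu homtunva.
Deran: *somtunwa
  somtunwa → somtunwe   [vowel merger]
  somtunwe → somsunwe   [unconditioned shift]
  giving Deran somsunwe.
No other proto-form is consistent with every reflex, so the reconstruction is *somtunwa.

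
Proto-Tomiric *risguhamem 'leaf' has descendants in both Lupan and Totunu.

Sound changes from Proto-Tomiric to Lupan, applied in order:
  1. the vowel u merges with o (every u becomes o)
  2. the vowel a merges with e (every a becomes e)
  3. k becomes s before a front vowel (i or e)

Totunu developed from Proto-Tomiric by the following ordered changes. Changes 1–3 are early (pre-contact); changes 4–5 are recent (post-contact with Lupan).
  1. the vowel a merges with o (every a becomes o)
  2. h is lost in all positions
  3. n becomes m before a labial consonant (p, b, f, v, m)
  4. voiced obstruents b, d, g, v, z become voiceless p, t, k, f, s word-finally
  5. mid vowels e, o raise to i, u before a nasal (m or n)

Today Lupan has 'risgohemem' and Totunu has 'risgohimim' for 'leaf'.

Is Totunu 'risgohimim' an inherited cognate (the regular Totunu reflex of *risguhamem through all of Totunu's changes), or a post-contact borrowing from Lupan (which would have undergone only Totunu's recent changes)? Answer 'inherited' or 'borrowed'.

borrowed

If inherited, *risguhamem would pass through all of Totunu's changes:
Totunu: start from *risguhamem.
  rule 1 (vowel merger): risguhamem → risguhomem
  rule 2 (h-loss): risguhomem → risguomem
  rule 3: no change — risguomem
  rule 4: no change — risguomem
  rule 5 (pre-nasal raising): risguomem → risguumim
  ⇒ Totunu risguumim
If borrowed from Lupan 'risgohemem' after the early changes, it would undergo only the recent ones:
  rule 4 (final devoicing): no change (risgohemem)
  rule 5 (pre-nasal raising): risgohemem → risgohimim
  ⇒ as a loan: risgohimim
Totunu 'risgohimim' matches the loan outcome 'risgohimim', not the inherited 'risguumim' — it skipped the early Totunu changes, so it was borrowed from Lupan.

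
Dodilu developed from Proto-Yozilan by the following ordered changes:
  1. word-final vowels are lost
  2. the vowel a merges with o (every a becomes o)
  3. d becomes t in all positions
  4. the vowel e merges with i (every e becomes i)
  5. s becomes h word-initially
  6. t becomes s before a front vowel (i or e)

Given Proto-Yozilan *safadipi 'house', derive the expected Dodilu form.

hofosip

Dodilu: *safadipi > safadip > sofodip > sofotip > hofotip > hofosip  (by apocope, vowel merger, unconditioned shift, debuccalisation, palatalisation)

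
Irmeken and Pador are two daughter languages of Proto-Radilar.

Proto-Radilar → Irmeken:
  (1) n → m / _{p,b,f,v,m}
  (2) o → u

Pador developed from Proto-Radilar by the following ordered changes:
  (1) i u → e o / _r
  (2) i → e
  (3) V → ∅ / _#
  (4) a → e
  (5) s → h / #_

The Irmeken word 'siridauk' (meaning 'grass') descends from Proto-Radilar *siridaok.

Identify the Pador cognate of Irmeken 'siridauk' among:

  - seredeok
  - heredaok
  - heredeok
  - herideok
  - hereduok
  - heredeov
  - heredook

Pador: *siridaok > seridaok > seredaok > seredeok > heredeok  (by pre-rhotic lowering, vowel merger, vowel merger, debuccalisation)
Among the options, 'heredeok' alone shows every Pador change applied in order.

heredeok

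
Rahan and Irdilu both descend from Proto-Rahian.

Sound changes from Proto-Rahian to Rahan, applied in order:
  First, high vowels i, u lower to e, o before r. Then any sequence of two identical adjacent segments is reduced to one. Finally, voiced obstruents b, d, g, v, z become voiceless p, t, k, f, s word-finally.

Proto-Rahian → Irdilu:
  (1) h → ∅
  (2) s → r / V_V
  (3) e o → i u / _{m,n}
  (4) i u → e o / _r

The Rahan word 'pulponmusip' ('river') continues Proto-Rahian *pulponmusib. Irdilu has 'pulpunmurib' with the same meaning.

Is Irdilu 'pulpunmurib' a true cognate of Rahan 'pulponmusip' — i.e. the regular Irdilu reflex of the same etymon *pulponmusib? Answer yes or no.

no

Derive the expected Irdilu reflex of *pulponmusib:
Irdilu: *pulponmusib
  pulponmusib (rule 1 does not apply)
  pulponmusib → pulponmurib   [rhotacism]
  pulponmurib → pulpunmurib   [pre-nasal raising]
  pulpunmurib → pulpunmorib   [pre-rhotic lowering]
  giving Irdilu pulpunmorib.
The regular Irdilu reflex would be 'pulpunmorib', but the attested form is 'pulpunmurib'. The correspondence is irregular, so they are not cognates (the Irdilu form has a different source).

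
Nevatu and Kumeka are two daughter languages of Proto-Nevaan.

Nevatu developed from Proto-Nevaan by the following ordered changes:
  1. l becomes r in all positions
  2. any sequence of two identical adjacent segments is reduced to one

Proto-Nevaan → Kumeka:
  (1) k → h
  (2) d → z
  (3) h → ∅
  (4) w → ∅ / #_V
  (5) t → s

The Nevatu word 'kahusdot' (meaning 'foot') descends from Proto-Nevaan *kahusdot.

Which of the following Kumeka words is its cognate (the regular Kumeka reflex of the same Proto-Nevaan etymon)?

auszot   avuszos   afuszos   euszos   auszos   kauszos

auszos

Kumeka: *kahusdot > hahusdot > hahuszot > auszot > auszos  (by unconditioned shift, unconditioned shift, h-loss, unconditioned shift)
Among the options, 'auszos' alone shows every Kumeka change applied in order.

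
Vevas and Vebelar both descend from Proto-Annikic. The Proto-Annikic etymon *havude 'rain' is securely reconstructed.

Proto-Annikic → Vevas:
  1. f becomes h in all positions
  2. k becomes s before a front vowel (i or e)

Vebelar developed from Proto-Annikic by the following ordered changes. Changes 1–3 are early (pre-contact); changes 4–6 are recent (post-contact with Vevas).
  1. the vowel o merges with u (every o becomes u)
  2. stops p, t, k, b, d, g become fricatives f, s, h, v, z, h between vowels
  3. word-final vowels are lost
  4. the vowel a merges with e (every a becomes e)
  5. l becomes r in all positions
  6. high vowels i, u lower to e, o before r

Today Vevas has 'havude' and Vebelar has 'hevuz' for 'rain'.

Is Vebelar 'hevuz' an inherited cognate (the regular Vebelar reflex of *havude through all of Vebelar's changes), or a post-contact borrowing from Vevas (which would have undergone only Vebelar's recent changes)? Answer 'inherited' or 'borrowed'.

If inherited, *havude would pass through all of Vebelar's changes:
Vebelar: start from *havude.
  rule 1: no change — havude
  rule 2 (intervocalic lenition): havude → havuze
  rule 3 (apocope): havuze → havuz
  rule 4 (vowel merger): havuz → hevuz
  rule 5: no change — hevuz
  rule 6: no change — hevuz
  ⇒ Vebelar hevuz
If borrowed from Vevas 'havude' after the early changes, it would undergo only the recent ones:
  rule 4 (vowel merger): havude → hevude
  rule 5 (unconditioned shift): no change (hevude)
  rule 6 (pre-rhotic lowering): no change (hevude)
  ⇒ as a loan: hevude
Vebelar 'hevuz' matches the inherited outcome exactly, so it is an inherited cognate, not a loan.

inherited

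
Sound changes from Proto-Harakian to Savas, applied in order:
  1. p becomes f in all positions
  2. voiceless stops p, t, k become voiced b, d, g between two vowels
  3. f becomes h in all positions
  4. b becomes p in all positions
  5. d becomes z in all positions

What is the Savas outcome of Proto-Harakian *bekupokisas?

peguhogisas

Savas: *bekupokisas
  bekupokisas → bekufokisas   [unconditioned shift]
  bekufokisas → begufogisas   [intervocalic voicing]
  begufogisas → beguhogisas   [unconditioned shift]
  beguhogisas → peguhogisas   [unconditioned shift]
  peguhogisas (rule 5 does not apply)
  giving Savas peguhogisas.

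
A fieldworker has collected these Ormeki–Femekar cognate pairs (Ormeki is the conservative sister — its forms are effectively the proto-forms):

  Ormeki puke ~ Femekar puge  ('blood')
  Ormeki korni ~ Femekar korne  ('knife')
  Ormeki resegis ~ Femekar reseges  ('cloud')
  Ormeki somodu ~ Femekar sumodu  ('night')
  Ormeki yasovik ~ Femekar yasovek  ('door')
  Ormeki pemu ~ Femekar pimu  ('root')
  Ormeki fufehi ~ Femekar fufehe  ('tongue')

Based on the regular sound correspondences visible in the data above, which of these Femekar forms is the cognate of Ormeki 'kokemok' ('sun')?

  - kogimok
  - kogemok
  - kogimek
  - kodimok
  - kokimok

puke ~ puge — Ormeki k corresponds to Femekar g between vowels (before a front vowel).
pemu ~ pimu — Ormeki e corresponds to Femekar i after a consonant, before a nasal.
Applying these to Ormeki 'kokemok':
  kokemok → kogemok   (k→g between vowels (before a front vowel))
  kogemok → kogimok   (e→i after a consonant, before a nasal)
So the Femekar cognate is 'kogimok'.

kogimok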